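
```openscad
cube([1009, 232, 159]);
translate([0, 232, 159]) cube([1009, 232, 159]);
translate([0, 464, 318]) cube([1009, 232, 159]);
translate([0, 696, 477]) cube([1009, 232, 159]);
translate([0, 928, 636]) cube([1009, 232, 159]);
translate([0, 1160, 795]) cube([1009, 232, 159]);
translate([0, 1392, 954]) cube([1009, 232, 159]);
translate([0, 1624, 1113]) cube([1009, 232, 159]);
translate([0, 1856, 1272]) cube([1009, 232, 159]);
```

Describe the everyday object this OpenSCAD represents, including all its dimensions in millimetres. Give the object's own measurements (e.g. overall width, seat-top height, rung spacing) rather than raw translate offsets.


A straight staircase of 9 solid steps. Each step is 1009 mm wide (x), 232 mm deep (y, the going) and 159 mm tall (the rise). The first step rests on the floor; each subsequent step sits one going further in +y and one rise higher in +z, directly behind and above the previous step with no overlap.


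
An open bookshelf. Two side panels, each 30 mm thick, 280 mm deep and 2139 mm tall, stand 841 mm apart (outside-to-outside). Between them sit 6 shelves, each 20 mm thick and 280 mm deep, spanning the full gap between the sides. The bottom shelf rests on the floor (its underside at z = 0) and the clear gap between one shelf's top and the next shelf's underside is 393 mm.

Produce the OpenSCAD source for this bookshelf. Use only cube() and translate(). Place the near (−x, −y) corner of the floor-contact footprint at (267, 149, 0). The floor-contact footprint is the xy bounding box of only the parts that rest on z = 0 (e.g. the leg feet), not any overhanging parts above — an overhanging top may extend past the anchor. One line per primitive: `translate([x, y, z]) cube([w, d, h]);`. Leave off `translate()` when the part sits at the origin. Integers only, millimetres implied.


translate([267, 149, 0]) cube([30, 280, 2139]);
translate([1078, 149, 0]) cube([30, 280, 2139]);
translate([297, 149, 0]) cube([781, 280, 20]);
translate([297, 149, 413]) cube([781, 280, 20]);
translate([297, 149, 826]) cube([781, 280, 20]);
translate([297, 149, 1239]) cube([781, 280, 20]);
translate([297, 149, 1652]) cube([781, 280, 20]);
translate([297, 149, 2065]) cube([781, 280, 20]);


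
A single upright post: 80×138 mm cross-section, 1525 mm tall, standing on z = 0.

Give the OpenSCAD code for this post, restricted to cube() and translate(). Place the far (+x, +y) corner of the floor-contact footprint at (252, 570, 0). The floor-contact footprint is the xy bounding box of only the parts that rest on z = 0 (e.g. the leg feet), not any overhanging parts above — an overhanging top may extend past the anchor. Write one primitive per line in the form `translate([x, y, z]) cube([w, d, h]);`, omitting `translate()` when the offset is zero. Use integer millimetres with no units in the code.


translate([172, 432, 0]) cube([80, 138, 1525]);


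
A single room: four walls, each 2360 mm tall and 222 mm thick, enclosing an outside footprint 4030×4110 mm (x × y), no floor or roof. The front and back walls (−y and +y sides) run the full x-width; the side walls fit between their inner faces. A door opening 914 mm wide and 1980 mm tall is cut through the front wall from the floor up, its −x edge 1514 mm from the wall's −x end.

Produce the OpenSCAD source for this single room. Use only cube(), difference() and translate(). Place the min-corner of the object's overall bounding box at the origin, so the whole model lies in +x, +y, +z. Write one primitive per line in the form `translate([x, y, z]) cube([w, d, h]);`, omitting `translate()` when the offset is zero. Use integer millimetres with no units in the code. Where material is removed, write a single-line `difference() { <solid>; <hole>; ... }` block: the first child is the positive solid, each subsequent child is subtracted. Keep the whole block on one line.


difference() { cube([4030, 222, 2360]); translate([1514, 0, 0]) cube([914, 222, 1980]); }
translate([0, 3888, 0]) cube([4030, 222, 2360]);
translate([0, 222, 0]) cube([222, 3666, 2360]);
translate([3808, 222, 0]) cube([222, 3666, 2360]);


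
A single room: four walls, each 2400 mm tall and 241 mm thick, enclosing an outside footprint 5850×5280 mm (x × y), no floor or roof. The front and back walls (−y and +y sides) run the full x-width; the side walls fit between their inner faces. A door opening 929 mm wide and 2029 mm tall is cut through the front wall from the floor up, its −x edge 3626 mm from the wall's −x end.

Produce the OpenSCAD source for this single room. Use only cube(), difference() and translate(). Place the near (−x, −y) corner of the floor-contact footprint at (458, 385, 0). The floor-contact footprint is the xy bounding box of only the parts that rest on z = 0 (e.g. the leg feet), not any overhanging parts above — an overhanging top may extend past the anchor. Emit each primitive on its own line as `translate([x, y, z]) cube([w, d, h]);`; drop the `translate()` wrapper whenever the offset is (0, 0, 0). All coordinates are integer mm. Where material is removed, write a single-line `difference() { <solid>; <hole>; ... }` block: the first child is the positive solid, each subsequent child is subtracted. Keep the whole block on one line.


difference() { translate([458, 385, 0]) cube([5850, 241, 2400]); translate([4084, 385, 0]) cube([929, 241, 2029]); }
translate([458, 5424, 0]) cube([5850, 241, 2400]);
translate([458, 626, 0]) cube([241, 4798, 2400]);
translate([6067, 626, 0]) cube([241, 4798, 2400]);


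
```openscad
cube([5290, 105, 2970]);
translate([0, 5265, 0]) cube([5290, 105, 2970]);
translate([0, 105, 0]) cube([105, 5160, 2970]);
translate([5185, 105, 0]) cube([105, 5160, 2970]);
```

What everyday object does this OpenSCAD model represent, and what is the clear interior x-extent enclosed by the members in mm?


A house (or room) frame. The interior width is 5080 mm.

Four 2970 mm walls enclosing a rectangle with no floor or roof — a room or house frame. Outside width is 5290 mm and wall thickness is 105 mm, so the interior width is 5290 − 2 × 105 = 5080 mm.


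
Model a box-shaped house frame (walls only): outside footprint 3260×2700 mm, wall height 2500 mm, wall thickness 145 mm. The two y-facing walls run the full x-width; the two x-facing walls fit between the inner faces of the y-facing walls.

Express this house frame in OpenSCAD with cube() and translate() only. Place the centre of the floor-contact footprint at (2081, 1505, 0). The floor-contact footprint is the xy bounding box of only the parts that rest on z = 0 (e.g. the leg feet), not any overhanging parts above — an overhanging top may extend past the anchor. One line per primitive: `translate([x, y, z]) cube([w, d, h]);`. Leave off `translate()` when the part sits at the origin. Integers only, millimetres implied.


translate([451, 155, 0]) cube([3260, 145, 2500]);
translate([451, 2710, 0]) cube([3260, 145, 2500]);
translate([451, 300, 0]) cube([145, 2410, 2500]);
translate([3566, 300, 0]) cube([145, 2410, 2500]);


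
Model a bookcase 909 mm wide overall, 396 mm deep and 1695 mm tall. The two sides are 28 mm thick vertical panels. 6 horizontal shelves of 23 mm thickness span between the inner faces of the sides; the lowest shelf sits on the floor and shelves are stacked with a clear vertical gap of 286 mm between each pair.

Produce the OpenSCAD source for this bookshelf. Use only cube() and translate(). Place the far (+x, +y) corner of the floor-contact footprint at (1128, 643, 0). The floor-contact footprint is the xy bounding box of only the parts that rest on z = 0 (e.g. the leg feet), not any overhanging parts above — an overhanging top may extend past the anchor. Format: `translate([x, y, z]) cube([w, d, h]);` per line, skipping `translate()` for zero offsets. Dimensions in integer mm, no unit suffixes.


translate([219, 247, 0]) cube([28, 396, 1695]);
translate([1100, 247, 0]) cube([28, 396, 1695]);
translate([247, 247, 0]) cube([853, 396, 23]);
translate([247, 247, 309]) cube([853, 396, 23]);
translate([247, 247, 618]) cube([853, 396, 23]);
translate([247, 247, 927]) cube([853, 396, 23]);
translate([247, 247, 1236]) cube([853, 396, 23]);
translate([247, 247, 1545]) cube([853, 396, 23]);


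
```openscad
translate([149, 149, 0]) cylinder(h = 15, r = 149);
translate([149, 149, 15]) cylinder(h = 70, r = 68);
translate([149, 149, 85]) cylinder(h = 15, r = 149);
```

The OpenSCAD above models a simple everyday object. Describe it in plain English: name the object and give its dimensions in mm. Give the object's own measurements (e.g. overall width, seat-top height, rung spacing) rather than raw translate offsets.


A spool: two coaxial disc flanges of radius 149 mm and thickness 15 mm, joined by a core cylinder of radius 68 mm and height 70 mm. The lower flange rests on z = 0 and the three cylinders share a vertical axis.


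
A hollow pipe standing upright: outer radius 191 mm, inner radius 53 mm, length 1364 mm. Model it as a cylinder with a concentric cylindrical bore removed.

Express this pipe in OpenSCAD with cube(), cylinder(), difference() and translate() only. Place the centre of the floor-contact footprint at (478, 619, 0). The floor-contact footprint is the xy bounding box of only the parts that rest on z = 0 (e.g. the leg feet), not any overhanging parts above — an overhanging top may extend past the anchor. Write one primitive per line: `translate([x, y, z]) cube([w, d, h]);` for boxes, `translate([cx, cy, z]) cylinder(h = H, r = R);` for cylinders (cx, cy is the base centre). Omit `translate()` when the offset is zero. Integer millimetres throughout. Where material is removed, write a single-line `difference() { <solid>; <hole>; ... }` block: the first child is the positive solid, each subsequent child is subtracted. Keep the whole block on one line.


difference() { translate([478, 619, 0]) cylinder(h = 1364, r = 191); translate([478, 619, 0]) cylinder(h = 1364, r = 53); }


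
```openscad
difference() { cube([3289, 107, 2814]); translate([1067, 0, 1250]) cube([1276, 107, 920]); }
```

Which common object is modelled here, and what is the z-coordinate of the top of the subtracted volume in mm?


A wall with a window opening. The window head height is 2170 mm.

A wall with a rectangular opening subtracted — a window. Sill at z = 1250, opening 920 mm tall, so the head is at 1250 + 920 = 2170 mm.


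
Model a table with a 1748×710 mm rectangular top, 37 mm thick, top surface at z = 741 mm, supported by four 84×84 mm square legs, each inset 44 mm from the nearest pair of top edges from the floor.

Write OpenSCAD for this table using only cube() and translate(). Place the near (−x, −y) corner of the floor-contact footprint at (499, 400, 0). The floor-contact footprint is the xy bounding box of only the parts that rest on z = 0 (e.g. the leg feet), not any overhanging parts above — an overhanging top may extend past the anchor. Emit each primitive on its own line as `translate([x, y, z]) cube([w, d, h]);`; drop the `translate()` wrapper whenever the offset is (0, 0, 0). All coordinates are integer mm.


translate([455, 356, 704]) cube([1748, 710, 37]);
translate([499, 400, 0]) cube([84, 84, 704]);
translate([2075, 400, 0]) cube([84, 84, 704]);
translate([499, 938, 0]) cube([84, 84, 704]);
translate([2075, 938, 0]) cube([84, 84, 704]);


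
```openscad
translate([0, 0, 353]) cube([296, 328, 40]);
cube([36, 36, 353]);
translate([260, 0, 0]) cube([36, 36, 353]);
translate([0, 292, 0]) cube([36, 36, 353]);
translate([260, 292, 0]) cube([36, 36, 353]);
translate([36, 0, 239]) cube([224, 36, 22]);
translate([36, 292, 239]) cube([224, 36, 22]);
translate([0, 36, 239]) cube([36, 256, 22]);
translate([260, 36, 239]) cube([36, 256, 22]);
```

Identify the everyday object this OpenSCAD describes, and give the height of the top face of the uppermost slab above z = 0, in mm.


A stool. The seat height is 393 mm.

A 296×328×40 slab at z = 353 on four corner posts — a stool. The seat top is 353 + 40 = 393 mm.


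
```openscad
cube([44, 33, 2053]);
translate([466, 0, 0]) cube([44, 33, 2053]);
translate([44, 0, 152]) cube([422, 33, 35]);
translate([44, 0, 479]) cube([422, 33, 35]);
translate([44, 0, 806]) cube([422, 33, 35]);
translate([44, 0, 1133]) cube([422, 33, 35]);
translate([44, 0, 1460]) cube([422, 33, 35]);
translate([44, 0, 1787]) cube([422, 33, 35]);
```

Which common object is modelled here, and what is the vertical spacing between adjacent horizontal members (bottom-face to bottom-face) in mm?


A ladder. The rung spacing is 327 mm.

Two tall 44×33 posts with 6 short bars between them — a ladder. Adjacent rungs sit at z = 152 and z = 479, so the spacing is 479 − 152 = 327 mm.


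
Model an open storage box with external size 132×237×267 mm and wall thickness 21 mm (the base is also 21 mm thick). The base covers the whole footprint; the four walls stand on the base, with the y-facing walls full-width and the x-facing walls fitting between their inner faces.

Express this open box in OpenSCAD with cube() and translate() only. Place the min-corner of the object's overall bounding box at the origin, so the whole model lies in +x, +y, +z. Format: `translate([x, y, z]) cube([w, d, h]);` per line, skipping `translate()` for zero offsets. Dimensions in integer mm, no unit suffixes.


cube([132, 237, 21]);
translate([0, 0, 21]) cube([132, 21, 246]);
translate([0, 216, 21]) cube([132, 21, 246]);
translate([0, 21, 21]) cube([21, 195, 246]);
translate([111, 21, 21]) cube([21, 195, 246]);


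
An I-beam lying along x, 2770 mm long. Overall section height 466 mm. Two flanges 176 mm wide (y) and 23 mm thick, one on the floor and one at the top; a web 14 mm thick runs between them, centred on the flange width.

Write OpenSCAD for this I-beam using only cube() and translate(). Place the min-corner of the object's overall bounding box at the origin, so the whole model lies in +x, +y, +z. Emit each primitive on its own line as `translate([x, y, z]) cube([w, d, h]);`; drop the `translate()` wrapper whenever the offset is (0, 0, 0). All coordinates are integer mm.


cube([2770, 176, 23]);
translate([0, 81, 23]) cube([2770, 14, 420]);
translate([0, 0, 443]) cube([2770, 176, 23]);


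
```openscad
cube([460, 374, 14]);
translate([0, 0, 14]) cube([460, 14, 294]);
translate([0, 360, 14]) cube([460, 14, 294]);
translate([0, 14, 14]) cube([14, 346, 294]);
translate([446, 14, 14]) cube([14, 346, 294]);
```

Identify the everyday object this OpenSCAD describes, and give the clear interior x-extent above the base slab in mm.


An open box. The internal width is 432 mm.

A 460×374 base slab with four walls standing on it — an open box. The base is 460 mm wide and the walls are 14 mm thick, so the internal width is 460 − 2 × 14 = 432 mm.


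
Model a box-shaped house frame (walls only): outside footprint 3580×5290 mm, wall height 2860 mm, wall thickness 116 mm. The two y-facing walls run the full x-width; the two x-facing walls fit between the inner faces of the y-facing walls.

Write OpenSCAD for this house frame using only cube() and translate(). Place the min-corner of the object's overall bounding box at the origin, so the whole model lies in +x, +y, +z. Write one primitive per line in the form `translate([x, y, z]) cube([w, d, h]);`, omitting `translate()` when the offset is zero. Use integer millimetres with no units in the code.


cube([3580, 116, 2860]);
translate([0, 5174, 0]) cube([3580, 116, 2860]);
translate([0, 116, 0]) cube([116, 5058, 2860]);
translate([3464, 116, 0]) cube([116, 5058, 2860]);


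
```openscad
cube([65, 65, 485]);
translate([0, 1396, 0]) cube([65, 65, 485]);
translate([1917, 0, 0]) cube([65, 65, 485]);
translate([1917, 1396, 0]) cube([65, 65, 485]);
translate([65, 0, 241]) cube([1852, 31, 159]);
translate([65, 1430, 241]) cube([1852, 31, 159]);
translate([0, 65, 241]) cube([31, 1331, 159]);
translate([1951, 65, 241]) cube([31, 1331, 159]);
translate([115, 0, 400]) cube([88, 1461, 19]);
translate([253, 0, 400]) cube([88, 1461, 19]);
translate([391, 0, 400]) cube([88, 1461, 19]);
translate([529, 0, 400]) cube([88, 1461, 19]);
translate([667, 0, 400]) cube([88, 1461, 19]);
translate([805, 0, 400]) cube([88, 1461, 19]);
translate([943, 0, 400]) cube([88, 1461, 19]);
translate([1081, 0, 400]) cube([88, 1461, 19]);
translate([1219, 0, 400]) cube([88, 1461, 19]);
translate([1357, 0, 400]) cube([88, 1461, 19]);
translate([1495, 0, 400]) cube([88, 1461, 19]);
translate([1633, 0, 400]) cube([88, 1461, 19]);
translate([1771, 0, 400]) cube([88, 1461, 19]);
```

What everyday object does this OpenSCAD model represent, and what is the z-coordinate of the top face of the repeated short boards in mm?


A bed frame. The slat-top height is 419 mm.

Four posts, four rails, and a row of slats — a bed frame. Slats sit on the rails at z = 241 + 159 = 400; with slat thickness 19, the top is 419 mm.


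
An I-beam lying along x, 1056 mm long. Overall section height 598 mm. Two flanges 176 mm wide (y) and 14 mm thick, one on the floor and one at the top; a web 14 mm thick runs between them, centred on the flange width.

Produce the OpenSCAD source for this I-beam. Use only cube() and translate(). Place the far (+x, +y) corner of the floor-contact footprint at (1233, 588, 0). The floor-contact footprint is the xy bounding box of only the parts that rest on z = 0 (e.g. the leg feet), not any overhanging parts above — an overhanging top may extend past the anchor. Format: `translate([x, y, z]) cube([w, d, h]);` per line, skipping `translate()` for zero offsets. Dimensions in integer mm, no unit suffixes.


translate([177, 412, 0]) cube([1056, 176, 14]);
translate([177, 493, 14]) cube([1056, 14, 570]);
translate([177, 412, 584]) cube([1056, 176, 14]);


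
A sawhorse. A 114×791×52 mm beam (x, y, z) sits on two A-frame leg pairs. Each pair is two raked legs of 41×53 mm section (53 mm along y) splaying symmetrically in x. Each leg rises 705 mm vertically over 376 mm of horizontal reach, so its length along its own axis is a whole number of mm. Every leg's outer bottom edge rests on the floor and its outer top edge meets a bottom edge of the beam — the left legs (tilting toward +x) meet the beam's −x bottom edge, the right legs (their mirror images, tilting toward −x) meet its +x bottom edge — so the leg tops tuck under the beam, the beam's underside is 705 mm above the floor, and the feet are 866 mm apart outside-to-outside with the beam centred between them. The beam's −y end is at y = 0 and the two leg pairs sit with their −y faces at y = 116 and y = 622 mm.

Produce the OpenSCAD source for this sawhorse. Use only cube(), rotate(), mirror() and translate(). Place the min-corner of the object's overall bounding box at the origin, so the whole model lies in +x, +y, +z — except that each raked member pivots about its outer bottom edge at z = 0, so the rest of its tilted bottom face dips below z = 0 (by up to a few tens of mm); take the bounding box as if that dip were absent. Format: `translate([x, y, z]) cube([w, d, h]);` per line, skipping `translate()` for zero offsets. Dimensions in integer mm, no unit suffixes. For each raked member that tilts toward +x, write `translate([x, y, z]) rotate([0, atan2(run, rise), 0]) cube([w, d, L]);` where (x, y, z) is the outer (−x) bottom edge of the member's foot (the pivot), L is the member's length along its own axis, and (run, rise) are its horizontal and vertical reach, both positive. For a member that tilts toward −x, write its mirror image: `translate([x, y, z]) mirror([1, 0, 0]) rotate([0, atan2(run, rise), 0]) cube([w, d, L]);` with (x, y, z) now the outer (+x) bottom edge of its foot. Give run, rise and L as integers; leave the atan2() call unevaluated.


translate([376, 0, 705]) cube([114, 791, 52]);
translate([0, 116, 0]) rotate([0, atan2(376, 705), 0]) cube([41, 53, 799]);
translate([866, 116, 0]) mirror([1, 0, 0]) rotate([0, atan2(376, 705), 0]) cube([41, 53, 799]);
translate([0, 622, 0]) rotate([0, atan2(376, 705), 0]) cube([41, 53, 799]);
translate([866, 622, 0]) mirror([1, 0, 0]) rotate([0, atan2(376, 705), 0]) cube([41, 53, 799]);


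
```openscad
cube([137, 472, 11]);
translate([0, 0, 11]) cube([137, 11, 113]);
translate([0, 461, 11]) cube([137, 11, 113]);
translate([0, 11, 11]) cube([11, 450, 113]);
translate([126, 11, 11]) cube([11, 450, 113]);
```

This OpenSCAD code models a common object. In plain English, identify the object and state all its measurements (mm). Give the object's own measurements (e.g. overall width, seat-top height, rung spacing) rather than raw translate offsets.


An open-topped rectangular box: outside dimensions 137×472×124 mm, with a uniform wall and base thickness of 11 mm. The base is a full 137×472 slab on the floor; four walls sit on top of the base. The front and back walls (the −y and +y sides) span the full width; the two side walls fit between them.


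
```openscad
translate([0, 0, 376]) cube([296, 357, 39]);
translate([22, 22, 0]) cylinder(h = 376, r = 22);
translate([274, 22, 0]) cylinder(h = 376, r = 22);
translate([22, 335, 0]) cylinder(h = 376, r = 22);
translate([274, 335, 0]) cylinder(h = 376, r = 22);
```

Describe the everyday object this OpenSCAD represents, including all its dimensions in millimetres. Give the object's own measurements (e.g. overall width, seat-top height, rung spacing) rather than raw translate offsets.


A four-legged stool. The seat is a 296×357×39 mm slab whose top surface is at z = 415 mm; four round legs, each 44 mm in diameter, run from the floor (z = 0) to the underside of the seat, each leg's axis is inset half a diameter from the nearest pair of seat edges (so the leg's bounding box is flush with the corner).


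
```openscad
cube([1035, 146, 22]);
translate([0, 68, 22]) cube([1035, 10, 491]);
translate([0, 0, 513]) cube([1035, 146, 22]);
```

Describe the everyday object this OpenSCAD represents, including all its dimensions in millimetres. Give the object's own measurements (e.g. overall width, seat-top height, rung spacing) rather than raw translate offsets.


An I-beam lying along x, 1035 mm long. Overall section height 535 mm. Two flanges 146 mm wide (y) and 22 mm thick, one on the floor and one at the top; a web 10 mm thick runs between them, centred on the flange width.


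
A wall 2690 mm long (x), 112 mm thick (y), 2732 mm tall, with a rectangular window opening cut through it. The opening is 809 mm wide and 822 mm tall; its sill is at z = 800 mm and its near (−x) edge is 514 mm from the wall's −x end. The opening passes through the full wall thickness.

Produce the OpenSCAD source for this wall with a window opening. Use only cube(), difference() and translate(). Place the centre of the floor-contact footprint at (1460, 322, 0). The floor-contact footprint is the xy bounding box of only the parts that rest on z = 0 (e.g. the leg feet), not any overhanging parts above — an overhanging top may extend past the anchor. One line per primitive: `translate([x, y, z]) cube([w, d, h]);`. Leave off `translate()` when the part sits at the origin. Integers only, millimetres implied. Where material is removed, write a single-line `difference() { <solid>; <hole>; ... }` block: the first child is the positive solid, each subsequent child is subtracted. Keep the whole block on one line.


difference() { translate([115, 266, 0]) cube([2690, 112, 2732]); translate([629, 266, 800]) cube([809, 112, 822]); }


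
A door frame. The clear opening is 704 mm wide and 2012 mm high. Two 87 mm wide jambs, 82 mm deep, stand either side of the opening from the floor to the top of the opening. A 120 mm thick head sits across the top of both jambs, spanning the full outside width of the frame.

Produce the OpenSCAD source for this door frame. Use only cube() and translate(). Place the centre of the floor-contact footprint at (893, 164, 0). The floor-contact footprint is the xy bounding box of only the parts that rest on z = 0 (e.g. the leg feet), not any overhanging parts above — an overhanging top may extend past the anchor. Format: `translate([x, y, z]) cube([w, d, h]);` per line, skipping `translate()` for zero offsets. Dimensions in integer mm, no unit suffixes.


translate([454, 123, 0]) cube([87, 82, 2012]);
translate([1245, 123, 0]) cube([87, 82, 2012]);
translate([454, 123, 2012]) cube([878, 82, 120]);


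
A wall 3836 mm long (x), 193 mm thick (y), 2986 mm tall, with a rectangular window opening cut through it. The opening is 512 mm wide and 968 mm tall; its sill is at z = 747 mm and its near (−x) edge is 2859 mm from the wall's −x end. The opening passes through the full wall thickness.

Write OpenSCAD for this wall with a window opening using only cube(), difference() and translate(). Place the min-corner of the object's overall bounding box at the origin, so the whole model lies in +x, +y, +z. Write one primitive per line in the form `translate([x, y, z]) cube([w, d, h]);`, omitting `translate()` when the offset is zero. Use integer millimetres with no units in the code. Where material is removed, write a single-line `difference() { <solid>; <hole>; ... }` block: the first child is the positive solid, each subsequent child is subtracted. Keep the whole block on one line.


difference() { cube([3836, 193, 2986]); translate([2859, 0, 747]) cube([512, 193, 968]); }


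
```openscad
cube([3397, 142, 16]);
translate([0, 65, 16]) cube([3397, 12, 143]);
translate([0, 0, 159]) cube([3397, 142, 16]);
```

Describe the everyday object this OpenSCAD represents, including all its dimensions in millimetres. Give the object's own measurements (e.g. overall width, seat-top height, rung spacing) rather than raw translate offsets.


An I-beam lying along x, 3397 mm long. Overall section height 175 mm. Two flanges 142 mm wide (y) and 16 mm thick, one on the floor and one at the top; a web 12 mm thick runs between them, centred on the flange width.


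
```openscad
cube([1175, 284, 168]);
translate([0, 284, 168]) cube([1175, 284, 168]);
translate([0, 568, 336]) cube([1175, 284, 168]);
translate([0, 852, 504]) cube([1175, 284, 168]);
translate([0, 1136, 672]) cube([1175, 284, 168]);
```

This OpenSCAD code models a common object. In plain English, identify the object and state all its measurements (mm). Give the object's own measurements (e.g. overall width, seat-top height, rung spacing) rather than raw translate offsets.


A straight staircase of 5 solid steps. Each step is 1175 mm wide (x), 284 mm deep (y, the going) and 168 mm tall (the rise). The first step rests on the floor; each subsequent step sits one going further in +y and one rise higher in +z, directly behind and above the previous step with no overlap.


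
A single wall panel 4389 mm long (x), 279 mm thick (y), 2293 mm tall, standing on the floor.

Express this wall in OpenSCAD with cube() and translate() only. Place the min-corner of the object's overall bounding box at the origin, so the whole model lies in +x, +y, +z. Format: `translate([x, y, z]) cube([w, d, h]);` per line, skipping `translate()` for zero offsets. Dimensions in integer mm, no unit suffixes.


cube([4389, 279, 2293]);


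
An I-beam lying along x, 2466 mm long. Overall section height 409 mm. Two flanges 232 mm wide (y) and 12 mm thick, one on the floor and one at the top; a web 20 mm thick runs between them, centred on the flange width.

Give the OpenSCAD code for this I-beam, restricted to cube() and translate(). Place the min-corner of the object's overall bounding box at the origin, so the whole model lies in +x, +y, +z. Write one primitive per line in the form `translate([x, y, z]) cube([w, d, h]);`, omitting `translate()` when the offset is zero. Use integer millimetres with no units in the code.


cube([2466, 232, 12]);
translate([0, 106, 12]) cube([2466, 20, 385]);
translate([0, 0, 397]) cube([2466, 232, 12]);


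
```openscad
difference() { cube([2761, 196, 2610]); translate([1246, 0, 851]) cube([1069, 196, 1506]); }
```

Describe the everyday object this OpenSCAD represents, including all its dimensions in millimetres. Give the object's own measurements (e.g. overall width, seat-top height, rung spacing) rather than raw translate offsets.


A wall 2761 mm long (x), 196 mm thick (y), 2610 mm tall, with a rectangular window opening cut through it. The opening is 1069 mm wide and 1506 mm tall; its sill is at z = 851 mm and its near (−x) edge is 1246 mm from the wall's −x end. The opening passes through the full wall thickness.


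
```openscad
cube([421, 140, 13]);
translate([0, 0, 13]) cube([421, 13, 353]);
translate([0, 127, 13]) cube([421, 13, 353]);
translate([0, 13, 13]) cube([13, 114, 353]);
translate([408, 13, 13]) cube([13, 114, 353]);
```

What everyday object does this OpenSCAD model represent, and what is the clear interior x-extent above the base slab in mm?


An open box. The internal width is 395 mm.

A 421×140 base slab with four walls standing on it — an open box. The base is 421 mm wide and the walls are 13 mm thick, so the internal width is 421 − 2 × 13 = 395 mm.


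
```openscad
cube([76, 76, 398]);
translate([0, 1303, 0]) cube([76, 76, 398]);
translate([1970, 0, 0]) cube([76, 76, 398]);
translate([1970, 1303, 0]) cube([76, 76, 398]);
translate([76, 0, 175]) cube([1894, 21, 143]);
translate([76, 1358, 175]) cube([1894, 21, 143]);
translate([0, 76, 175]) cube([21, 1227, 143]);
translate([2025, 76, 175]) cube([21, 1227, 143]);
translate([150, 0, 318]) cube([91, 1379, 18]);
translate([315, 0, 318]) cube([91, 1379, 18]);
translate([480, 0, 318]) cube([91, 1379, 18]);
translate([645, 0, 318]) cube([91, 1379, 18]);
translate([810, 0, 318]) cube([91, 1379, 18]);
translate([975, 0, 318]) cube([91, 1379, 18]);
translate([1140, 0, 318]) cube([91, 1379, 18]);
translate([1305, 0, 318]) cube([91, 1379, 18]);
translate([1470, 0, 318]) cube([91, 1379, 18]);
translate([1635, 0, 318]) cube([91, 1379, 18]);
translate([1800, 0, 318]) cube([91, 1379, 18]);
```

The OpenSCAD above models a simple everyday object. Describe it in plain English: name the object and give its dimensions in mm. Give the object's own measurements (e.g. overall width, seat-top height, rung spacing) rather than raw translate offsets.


A bed frame 2046 mm long (x) by 1379 mm wide (y). Four 76×76 mm corner posts, 398 mm tall, at the corners of the footprint. Four rails of 21 mm thickness and 143 mm height run between adjacent posts with their undersides at z = 175 mm, their outer faces flush with the outside of the frame (the two x-running rails run between the posts' inner faces; the two y-running rails run between the posts' inner faces). 11 slats, each 91 mm wide (x) and 18 mm thick, lie across the top of the two x-running rails, running the full 1379 mm width of the frame in y; along x they sit between the end posts with a 74 mm gap after the −x posts and between neighbouring slats, leaving 79 mm before the +x posts.


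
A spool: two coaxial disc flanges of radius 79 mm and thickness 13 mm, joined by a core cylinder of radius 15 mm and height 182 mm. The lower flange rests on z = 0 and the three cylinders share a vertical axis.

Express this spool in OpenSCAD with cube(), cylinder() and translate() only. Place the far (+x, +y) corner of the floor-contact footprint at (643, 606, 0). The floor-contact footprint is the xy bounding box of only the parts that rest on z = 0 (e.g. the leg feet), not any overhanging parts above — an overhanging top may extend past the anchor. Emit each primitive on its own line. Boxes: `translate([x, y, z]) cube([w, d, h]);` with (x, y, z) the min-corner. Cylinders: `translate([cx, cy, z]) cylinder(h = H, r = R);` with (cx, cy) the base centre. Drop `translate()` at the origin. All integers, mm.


translate([564, 527, 0]) cylinder(h = 13, r = 79);
translate([564, 527, 13]) cylinder(h = 182, r = 15);
translate([564, 527, 195]) cylinder(h = 13, r = 79);


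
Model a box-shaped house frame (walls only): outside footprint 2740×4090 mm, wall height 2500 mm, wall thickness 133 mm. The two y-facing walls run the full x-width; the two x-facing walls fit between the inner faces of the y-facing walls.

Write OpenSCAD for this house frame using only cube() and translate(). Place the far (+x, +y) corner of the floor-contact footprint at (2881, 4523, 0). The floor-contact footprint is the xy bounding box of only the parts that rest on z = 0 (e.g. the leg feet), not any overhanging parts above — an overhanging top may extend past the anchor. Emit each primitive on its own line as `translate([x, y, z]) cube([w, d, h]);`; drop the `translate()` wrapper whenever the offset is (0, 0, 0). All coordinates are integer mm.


translate([141, 433, 0]) cube([2740, 133, 2500]);
translate([141, 4390, 0]) cube([2740, 133, 2500]);
translate([141, 566, 0]) cube([133, 3824, 2500]);
translate([2748, 566, 0]) cube([133, 3824, 2500]);


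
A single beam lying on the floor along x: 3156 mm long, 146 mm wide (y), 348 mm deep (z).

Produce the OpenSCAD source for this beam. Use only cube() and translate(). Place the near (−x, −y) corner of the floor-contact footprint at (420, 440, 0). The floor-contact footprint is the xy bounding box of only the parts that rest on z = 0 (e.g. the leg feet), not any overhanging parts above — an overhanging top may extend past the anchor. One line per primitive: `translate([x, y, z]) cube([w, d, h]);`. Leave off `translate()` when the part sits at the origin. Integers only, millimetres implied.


translate([420, 440, 0]) cube([3156, 146, 348]);


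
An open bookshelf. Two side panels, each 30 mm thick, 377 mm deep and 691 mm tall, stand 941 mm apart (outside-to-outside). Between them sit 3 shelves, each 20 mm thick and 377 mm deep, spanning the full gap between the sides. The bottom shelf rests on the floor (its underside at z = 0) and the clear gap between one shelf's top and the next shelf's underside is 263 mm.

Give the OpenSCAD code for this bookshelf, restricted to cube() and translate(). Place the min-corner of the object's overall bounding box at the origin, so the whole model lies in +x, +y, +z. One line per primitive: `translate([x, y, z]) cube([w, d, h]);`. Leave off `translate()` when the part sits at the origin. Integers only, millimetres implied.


cube([30, 377, 691]);
translate([911, 0, 0]) cube([30, 377, 691]);
translate([30, 0, 0]) cube([881, 377, 20]);
translate([30, 0, 283]) cube([881, 377, 20]);
translate([30, 0, 566]) cube([881, 377, 20]);


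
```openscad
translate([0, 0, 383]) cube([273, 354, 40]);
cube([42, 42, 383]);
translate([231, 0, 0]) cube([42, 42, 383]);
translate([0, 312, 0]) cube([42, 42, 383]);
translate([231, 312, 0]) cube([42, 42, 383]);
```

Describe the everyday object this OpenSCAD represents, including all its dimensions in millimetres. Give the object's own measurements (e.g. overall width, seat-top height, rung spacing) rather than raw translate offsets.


A simple wooden stool: a rectangular seat 273 mm (x) by 354 mm (y), 40 mm thick, top face at z = 423 mm, on four square legs, each 42×42 mm in cross-section. The legs rest on z = 0, each flush with a corner of the seat.


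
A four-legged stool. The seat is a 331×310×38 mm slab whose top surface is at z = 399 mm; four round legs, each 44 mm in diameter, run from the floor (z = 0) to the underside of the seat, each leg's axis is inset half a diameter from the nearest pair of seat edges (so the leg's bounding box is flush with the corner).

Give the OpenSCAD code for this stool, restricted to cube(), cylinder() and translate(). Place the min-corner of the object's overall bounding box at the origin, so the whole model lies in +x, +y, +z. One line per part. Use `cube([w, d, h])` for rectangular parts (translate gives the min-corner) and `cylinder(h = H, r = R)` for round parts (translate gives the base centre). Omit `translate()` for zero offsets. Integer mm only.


translate([0, 0, 361]) cube([331, 310, 38]);
translate([22, 22, 0]) cylinder(h = 361, r = 22);
translate([309, 22, 0]) cylinder(h = 361, r = 22);
translate([22, 288, 0]) cylinder(h = 361, r = 22);
translate([309, 288, 0]) cylinder(h = 361, r = 22);


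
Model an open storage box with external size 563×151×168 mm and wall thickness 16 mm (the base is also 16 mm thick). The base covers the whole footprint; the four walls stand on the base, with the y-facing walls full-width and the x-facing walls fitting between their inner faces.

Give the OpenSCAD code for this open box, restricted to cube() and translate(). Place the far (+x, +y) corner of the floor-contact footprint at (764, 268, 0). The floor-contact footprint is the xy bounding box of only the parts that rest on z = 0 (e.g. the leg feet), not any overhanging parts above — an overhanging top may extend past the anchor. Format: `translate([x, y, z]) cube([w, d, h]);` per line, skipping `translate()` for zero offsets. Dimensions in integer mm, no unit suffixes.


translate([201, 117, 0]) cube([563, 151, 16]);
translate([201, 117, 16]) cube([563, 16, 152]);
translate([201, 252, 16]) cube([563, 16, 152]);
translate([201, 133, 16]) cube([16, 119, 152]);
translate([748, 133, 16]) cube([16, 119, 152]);


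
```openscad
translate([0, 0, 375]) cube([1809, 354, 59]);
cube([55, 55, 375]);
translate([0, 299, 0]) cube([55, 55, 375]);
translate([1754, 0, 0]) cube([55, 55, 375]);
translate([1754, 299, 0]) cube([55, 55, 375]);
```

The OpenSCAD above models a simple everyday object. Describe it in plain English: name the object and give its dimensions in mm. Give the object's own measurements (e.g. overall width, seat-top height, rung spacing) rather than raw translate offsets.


A long wooden bench with a 1809 mm (x) × 354 mm (y) seat, 59 mm thick, its top surface 434 mm above the floor. Four 55 mm square legs at the seat corners, flush with the edges, run from z = 0 to the seat underside.


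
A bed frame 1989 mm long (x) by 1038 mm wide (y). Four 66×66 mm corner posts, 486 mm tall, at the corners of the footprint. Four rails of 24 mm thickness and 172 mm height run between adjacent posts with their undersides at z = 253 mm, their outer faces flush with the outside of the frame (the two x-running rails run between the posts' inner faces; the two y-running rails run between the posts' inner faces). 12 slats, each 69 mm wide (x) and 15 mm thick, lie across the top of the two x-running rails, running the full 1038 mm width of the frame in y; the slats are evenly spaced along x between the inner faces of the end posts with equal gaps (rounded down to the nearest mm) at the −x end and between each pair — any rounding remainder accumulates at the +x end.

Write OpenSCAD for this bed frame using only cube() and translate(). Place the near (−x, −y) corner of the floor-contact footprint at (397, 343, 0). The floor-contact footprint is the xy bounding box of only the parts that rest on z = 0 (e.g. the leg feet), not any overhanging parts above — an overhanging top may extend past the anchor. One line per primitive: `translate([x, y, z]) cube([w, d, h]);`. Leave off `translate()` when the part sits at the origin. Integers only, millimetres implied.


translate([397, 343, 0]) cube([66, 66, 486]);
translate([397, 1315, 0]) cube([66, 66, 486]);
translate([2320, 343, 0]) cube([66, 66, 486]);
translate([2320, 1315, 0]) cube([66, 66, 486]);
translate([463, 343, 253]) cube([1857, 24, 172]);
translate([463, 1357, 253]) cube([1857, 24, 172]);
translate([397, 409, 253]) cube([24, 906, 172]);
translate([2362, 409, 253]) cube([24, 906, 172]);
translate([542, 343, 425]) cube([69, 1038, 15]);
translate([690, 343, 425]) cube([69, 1038, 15]);
translate([838, 343, 425]) cube([69, 1038, 15]);
translate([986, 343, 425]) cube([69, 1038, 15]);
translate([1134, 343, 425]) cube([69, 1038, 15]);
translate([1282, 343, 425]) cube([69, 1038, 15]);
translate([1430, 343, 425]) cube([69, 1038, 15]);
translate([1578, 343, 425]) cube([69, 1038, 15]);
translate([1726, 343, 425]) cube([69, 1038, 15]);
translate([1874, 343, 425]) cube([69, 1038, 15]);
translate([2022, 343, 425]) cube([69, 1038, 15]);
translate([2170, 343, 425]) cube([69, 1038, 15]);


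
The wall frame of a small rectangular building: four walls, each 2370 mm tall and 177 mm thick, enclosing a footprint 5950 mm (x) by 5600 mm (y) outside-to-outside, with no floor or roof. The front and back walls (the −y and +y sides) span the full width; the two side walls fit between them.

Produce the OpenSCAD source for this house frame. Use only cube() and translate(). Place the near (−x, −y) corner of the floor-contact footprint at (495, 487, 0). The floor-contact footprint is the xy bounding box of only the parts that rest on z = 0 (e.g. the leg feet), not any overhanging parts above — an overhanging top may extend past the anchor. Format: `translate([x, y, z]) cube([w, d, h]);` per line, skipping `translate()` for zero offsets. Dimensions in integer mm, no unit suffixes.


translate([495, 487, 0]) cube([5950, 177, 2370]);
translate([495, 5910, 0]) cube([5950, 177, 2370]);
translate([495, 664, 0]) cube([177, 5246, 2370]);
translate([6268, 664, 0]) cube([177, 5246, 2370]);
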